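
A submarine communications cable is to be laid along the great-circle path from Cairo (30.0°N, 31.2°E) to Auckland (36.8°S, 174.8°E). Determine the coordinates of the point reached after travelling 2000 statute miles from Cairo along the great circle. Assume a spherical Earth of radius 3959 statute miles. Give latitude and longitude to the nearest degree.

≈ 16°N, 59°E

Convert each endpoint to a unit vector on the sphere (x = cos φ cos λ, y = cos φ sin λ, z = sin φ).
The central angle between the endpoints is δ = arccos(p₁·p₂) ≈ 2.602 rad (149.1°). The total great-circle distance is δ·R ≈ 2.602 × 3959 ≈ 10299 mi, so the target fraction is f = 2000/10299 ≈ 0.194.
Interpolate at f ≈ 0.194 with slerp weights a = sin((1−f)δ)/sin δ ≈ 1.682, b = sin(fδ)/sin δ ≈ 0.941.
p = a·p₁ + b·p₂ ≈ (0.496, 0.823, 0.277); φ = arcsin(p_z) ≈ 16.10°, λ = atan2(p_y, p_x) ≈ 58.94°.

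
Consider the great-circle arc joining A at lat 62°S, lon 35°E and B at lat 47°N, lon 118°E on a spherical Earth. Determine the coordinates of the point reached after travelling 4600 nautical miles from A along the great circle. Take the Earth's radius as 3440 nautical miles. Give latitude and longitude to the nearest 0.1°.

The haversine formula gives a central angle δ ≈ 2.223 rad (127.4°) between the endpoints. The total great-circle distance is δ·R ≈ 2.223 × 3440 ≈ 7646 nmi, so the target fraction is f = 4600/7646 ≈ 0.602.
Interpolate at f ≈ 0.602 with slerp weights a = sin((1−f)δ)/sin δ ≈ 0.974, b = sin(fδ)/sin δ ≈ 1.224.
p = a·p₁ + b·p₂ ≈ (-0.017, 0.999, 0.035); φ = arcsin(p_z) ≈ 2.01°, λ = atan2(p_y, p_x) ≈ 90.99°.

≈ lat 2.0°N, lon 91.0°E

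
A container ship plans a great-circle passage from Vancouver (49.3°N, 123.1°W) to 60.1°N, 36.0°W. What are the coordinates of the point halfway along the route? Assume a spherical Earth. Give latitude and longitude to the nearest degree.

≈ 63°N, 87°W

Write both endpoints as unit vectors p₁, p₂ with components (cos φ cos λ, cos φ sin λ, sin φ).
The central angle between the endpoints is δ = arccos(p₁·p₂) ≈ 0.832 rad (47.6°).
Interpolate at f = 1/2 with slerp weights a = sin((1−f)δ)/sin δ ≈ 0.547, b = sin(fδ)/sin δ ≈ 0.547.
p = a·p₁ + b·p₂ ≈ (0.026, -0.459, 0.888); φ = arcsin(p_z) ≈ 62.65°, λ = atan2(p_y, p_x) ≈ -86.78°.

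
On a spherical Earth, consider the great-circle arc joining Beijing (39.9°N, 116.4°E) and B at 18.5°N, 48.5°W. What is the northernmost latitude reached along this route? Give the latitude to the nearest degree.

The great circle lies in the plane with unit normal n̂ = (p₁ × p₂)/|p₁ × p₂|.
Here n̂_z ≈ -0.219; the vertex latitude is φ_max = arccos|n̂_z| ≈ 77.4°.

≈ 77°N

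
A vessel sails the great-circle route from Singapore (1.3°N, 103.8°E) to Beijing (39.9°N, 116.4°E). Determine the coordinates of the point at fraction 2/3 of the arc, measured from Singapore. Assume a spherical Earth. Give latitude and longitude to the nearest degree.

≈ 27°N, 111°E

From cos δ = sin φ₁ sin φ₂ + cos φ₁ cos φ₂ cos Δλ, the central angle is δ ≈ 0.703 rad (40.3°).
Interpolate at f = 2/3 with slerp weights a = sin((1−f)δ)/sin δ ≈ 0.359, b = sin(fδ)/sin δ ≈ 0.699.
p = a·p₁ + b·p₂ ≈ (-0.324, 0.829, 0.456); φ = arcsin(p_z) ≈ 27.15°, λ = atan2(p_y, p_x) ≈ 111.35°.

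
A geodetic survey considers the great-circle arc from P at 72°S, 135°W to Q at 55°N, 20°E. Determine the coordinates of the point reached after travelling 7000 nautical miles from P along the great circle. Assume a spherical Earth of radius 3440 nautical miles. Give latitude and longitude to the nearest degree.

≈ 13°N, 4°E

Write both endpoints as unit vectors p₁, p₂ with components (cos φ cos λ, cos φ sin λ, sin φ).
The central angle between the endpoints is δ = arccos(p₁·p₂) ≈ 2.793 rad (160.0°). The total great-circle distance is δ·R ≈ 2.793 × 3440 ≈ 9606 nmi, so the target fraction is f = 7000/9606 ≈ 0.729.
Interpolate at f ≈ 0.729 with slerp weights a = sin((1−f)δ)/sin δ ≈ 2.009, b = sin(fδ)/sin δ ≈ 2.615.
p = a·p₁ + b·p₂ ≈ (0.970, 0.074, 0.231); φ = arcsin(p_z) ≈ 13.34°, λ = atan2(p_y, p_x) ≈ 4.35°.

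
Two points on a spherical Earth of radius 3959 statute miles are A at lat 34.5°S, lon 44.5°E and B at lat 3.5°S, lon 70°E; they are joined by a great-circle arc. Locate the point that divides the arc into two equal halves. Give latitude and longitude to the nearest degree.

Write both endpoints as unit vectors p₁, p₂ with components (cos φ cos λ, cos φ sin λ, sin φ).
The central angle between the endpoints is δ = arccos(p₁·p₂) ≈ 0.681 rad (39.0°).
Interpolate at f = 1/2 with slerp weights a = sin((1−f)δ)/sin δ ≈ 0.530, b = sin(fδ)/sin δ ≈ 0.530.
p = a·p₁ + b·p₂ ≈ (0.493, 0.804, -0.333); φ = arcsin(p_z) ≈ -19.44°, λ = atan2(p_y, p_x) ≈ 58.49°.

≈ lat 19°S, lon 58°E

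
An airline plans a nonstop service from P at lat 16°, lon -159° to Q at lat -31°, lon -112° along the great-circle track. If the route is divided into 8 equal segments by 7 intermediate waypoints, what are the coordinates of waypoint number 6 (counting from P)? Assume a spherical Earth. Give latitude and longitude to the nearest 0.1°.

Write both endpoints as unit vectors p₁, p₂ with components (cos φ cos λ, cos φ sin λ, sin φ).
The central angle between the endpoints is δ = arccos(p₁·p₂) ≈ 1.137 rad (65.2°).
Interpolate at f = 6/8 with slerp weights a = sin((1−f)δ)/sin δ ≈ 0.309, b = sin(fδ)/sin δ ≈ 0.830.
p = a·p₁ + b·p₂ ≈ (-0.544, -0.766, -0.342); φ = arcsin(p_z) ≈ -20.02°, λ = atan2(p_y, p_x) ≈ -125.37°.

≈ lat -20.0°, lon -125.4°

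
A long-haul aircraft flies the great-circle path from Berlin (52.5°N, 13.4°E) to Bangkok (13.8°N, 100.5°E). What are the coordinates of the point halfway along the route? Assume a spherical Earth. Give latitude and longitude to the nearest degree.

Convert each endpoint to a unit vector on the sphere (x = cos φ cos λ, y = cos φ sin λ, z = sin φ).
The central angle between the endpoints is δ = arccos(p₁·p₂) ≈ 1.350 rad (77.3°).
Interpolate at f = 1/2 with slerp weights a = sin((1−f)δ)/sin δ ≈ 0.640, b = sin(fδ)/sin δ ≈ 0.640.
p = a·p₁ + b·p₂ ≈ (0.266, 0.702, 0.661); φ = arcsin(p_z) ≈ 41.36°, λ = atan2(p_y, p_x) ≈ 69.25°.

≈ 41°N, 69°E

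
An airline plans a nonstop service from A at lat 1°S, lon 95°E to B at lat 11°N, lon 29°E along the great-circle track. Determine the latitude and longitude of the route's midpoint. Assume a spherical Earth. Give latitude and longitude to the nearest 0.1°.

Write both endpoints as unit vectors p₁, p₂ with components (cos φ cos λ, cos φ sin λ, sin φ).
The central angle between the endpoints is δ = arccos(p₁·p₂) ≈ 1.164 rad (66.7°).
Interpolate at f = 1/2 with slerp weights a = sin((1−f)δ)/sin δ ≈ 0.598, b = sin(fδ)/sin δ ≈ 0.598.
p = a·p₁ + b·p₂ ≈ (0.462, 0.881, 0.104); φ = arcsin(p_z) ≈ 5.96°, λ = atan2(p_y, p_x) ≈ 62.34°.

≈ lat 6.0°N, lon 62.3°E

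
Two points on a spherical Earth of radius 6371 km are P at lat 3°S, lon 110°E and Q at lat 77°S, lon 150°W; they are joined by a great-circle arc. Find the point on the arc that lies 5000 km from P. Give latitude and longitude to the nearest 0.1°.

≈ lat 46.5°S, lon 123.1°E

The haversine formula gives a central angle δ ≈ 1.559 rad (89.3°) between the endpoints. The total great-circle distance is δ·R ≈ 1.559 × 6371 ≈ 9931 km, so the target fraction is f = 5000/9931 ≈ 0.503.
Interpolate at f ≈ 0.503 with slerp weights a = sin((1−f)δ)/sin δ ≈ 0.699, b = sin(fδ)/sin δ ≈ 0.707.
p = a·p₁ + b·p₂ ≈ (-0.376, 0.577, -0.725); φ = arcsin(p_z) ≈ -46.49°, λ = atan2(p_y, p_x) ≈ 123.14°.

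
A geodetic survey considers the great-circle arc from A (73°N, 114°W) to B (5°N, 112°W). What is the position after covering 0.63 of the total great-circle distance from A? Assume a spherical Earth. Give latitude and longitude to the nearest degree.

From cos δ = sin φ₁ sin φ₂ + cos φ₁ cos φ₂ cos Δλ, the central angle is δ ≈ 1.187 rad (68.0°).
Interpolate at f = 0.63 with slerp weights a = sin((1−f)δ)/sin δ ≈ 0.459, b = sin(fδ)/sin δ ≈ 0.733.
p = a·p₁ + b·p₂ ≈ (-0.328, -0.800, 0.502); φ = arcsin(p_z) ≈ 30.16°, λ = atan2(p_y, p_x) ≈ -112.31°.

≈ (30°N, 112°W)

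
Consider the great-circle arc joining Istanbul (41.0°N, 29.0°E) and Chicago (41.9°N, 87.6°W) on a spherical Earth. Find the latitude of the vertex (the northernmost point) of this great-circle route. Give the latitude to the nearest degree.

≈ 59°N

The great circle lies in the plane with unit normal n̂ = (p₁ × p₂)/|p₁ × p₂|.
Here n̂_z ≈ -0.511; the vertex latitude is φ_max = arccos|n̂_z| ≈ 59.3°.
Check via Clairaut: cos φ_max = |cos φ₁| · sin C = cos(41.0°)·sin(42.6°) ≈ 0.511, again giving ≈ 59.3°.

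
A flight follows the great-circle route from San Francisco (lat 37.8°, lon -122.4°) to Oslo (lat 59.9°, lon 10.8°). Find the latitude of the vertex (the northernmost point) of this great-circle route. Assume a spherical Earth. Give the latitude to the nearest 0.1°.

≈ 72.6°

The great circle lies in the plane with unit normal n̂ = (p₁ × p₂)/|p₁ × p₂|.
Here n̂_z ≈ +0.299; the vertex latitude is φ_max = arccos|n̂_z| ≈ 72.6°.
Check via Clairaut: cos φ_max = |cos φ₁| · sin C = cos(37.8°)·sin(22.2°) ≈ 0.299, again giving ≈ 72.6°.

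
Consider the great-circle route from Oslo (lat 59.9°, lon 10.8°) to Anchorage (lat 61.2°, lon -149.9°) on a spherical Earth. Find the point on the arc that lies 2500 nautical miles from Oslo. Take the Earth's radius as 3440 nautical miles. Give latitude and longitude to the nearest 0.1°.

≈ lat 76.9°, lon -135.9°

The haversine formula gives a central angle δ ≈ 1.012 rad (58.0°) between the endpoints. The total great-circle distance is δ·R ≈ 1.012 × 3440 ≈ 3482 nmi, so the target fraction is f = 2500/3482 ≈ 0.718.
Interpolate at f ≈ 0.718 with slerp weights a = sin((1−f)δ)/sin δ ≈ 0.332, b = sin(fδ)/sin δ ≈ 0.784.
p = a·p₁ + b·p₂ ≈ (-0.163, -0.158, 0.974); φ = arcsin(p_z) ≈ 76.87°, λ = atan2(p_y, p_x) ≈ -135.88°.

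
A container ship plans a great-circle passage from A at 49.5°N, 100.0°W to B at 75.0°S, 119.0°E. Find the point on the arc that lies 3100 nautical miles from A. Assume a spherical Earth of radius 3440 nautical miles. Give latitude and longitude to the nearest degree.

Write both endpoints as unit vectors p₁, p₂ with components (cos φ cos λ, cos φ sin λ, sin φ).
The central angle between the endpoints is δ = arccos(p₁·p₂) ≈ 2.616 rad (149.9°). The total great-circle distance is δ·R ≈ 2.616 × 3440 ≈ 9000 nmi, so the target fraction is f = 3100/9000 ≈ 0.344.
Interpolate at f ≈ 0.344 with slerp weights a = sin((1−f)δ)/sin δ ≈ 1.973, b = sin(fδ)/sin δ ≈ 1.563.
p = a·p₁ + b·p₂ ≈ (-0.419, -0.908, -0.010); φ = arcsin(p_z) ≈ -0.55°, λ = atan2(p_y, p_x) ≈ -114.75°.

≈ 1°S, 115°W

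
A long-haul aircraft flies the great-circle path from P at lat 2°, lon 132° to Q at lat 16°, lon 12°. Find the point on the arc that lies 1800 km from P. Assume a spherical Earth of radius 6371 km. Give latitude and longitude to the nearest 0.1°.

From cos δ = sin φ₁ sin φ₂ + cos φ₁ cos φ₂ cos Δλ, the central angle is δ ≈ 2.061 rad (118.1°). The total great-circle distance is δ·R ≈ 2.061 × 6371 ≈ 13130 km, so the target fraction is f = 1800/13130 ≈ 0.137.
Interpolate at f ≈ 0.137 with slerp weights a = sin((1−f)δ)/sin δ ≈ 1.109, b = sin(fδ)/sin δ ≈ 0.316.
p = a·p₁ + b·p₂ ≈ (-0.445, 0.887, 0.126); φ = arcsin(p_z) ≈ 7.23°, λ = atan2(p_y, p_x) ≈ 116.62°.

≈ lat 7.2°, lon 116.6°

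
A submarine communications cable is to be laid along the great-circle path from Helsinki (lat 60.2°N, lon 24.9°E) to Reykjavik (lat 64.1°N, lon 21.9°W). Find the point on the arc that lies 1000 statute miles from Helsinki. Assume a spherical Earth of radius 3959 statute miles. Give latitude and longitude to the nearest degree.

≈ lat 65°N, lon 5°W

Write both endpoints as unit vectors p₁, p₂ with components (cos φ cos λ, cos φ sin λ, sin φ).
The central angle between the endpoints is δ = arccos(p₁·p₂) ≈ 0.379 rad (21.7°). The total great-circle distance is δ·R ≈ 0.379 × 3959 ≈ 1499 mi, so the target fraction is f = 1000/1499 ≈ 0.667.
Interpolate at f ≈ 0.667 with slerp weights a = sin((1−f)δ)/sin δ ≈ 0.340, b = sin(fδ)/sin δ ≈ 0.676.
p = a·p₁ + b·p₂ ≈ (0.427, -0.039, 0.903); φ = arcsin(p_z) ≈ 64.59°, λ = atan2(p_y, p_x) ≈ -5.22°.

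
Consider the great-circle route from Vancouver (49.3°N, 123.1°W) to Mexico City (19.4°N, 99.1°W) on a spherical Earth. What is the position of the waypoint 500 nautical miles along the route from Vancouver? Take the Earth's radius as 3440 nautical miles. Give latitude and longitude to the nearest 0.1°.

Convert each endpoint to a unit vector on the sphere (x = cos φ cos λ, y = cos φ sin λ, z = sin φ).
The central angle between the endpoints is δ = arccos(p₁·p₂) ≈ 0.620 rad (35.5°). The total great-circle distance is δ·R ≈ 0.620 × 3440 ≈ 2134 nmi, so the target fraction is f = 500/2134 ≈ 0.234.
Interpolate at f ≈ 0.234 with slerp weights a = sin((1−f)δ)/sin δ ≈ 0.787, b = sin(fδ)/sin δ ≈ 0.249.
p = a·p₁ + b·p₂ ≈ (-0.317, -0.662, 0.679); φ = arcsin(p_z) ≈ 42.78°, λ = atan2(p_y, p_x) ≈ -115.62°.

≈ 42.8°N, 115.6°W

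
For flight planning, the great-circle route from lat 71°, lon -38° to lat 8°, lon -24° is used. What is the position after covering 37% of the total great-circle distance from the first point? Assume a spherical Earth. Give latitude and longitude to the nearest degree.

Convert each endpoint to a unit vector on the sphere (x = cos φ cos λ, y = cos φ sin λ, z = sin φ).
The central angle between the endpoints is δ = arccos(p₁·p₂) ≈ 1.110 rad (63.6°).
Interpolate at f = 0.37 with slerp weights a = sin((1−f)δ)/sin δ ≈ 0.719, b = sin(fδ)/sin δ ≈ 0.446.
p = a·p₁ + b·p₂ ≈ (0.588, -0.324, 0.742); φ = arcsin(p_z) ≈ 47.87°, λ = atan2(p_y, p_x) ≈ -28.84°.

≈ lat 48°, lon -29°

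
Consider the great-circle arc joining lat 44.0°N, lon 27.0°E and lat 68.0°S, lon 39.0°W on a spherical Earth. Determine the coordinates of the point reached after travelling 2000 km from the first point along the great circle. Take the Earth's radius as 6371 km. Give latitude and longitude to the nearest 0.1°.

The haversine formula gives a central angle δ ≈ 2.135 rad (122.3°) between the endpoints. The total great-circle distance is δ·R ≈ 2.135 × 6371 ≈ 13600 km, so the target fraction is f = 2000/13600 ≈ 0.147.
Interpolate at f ≈ 0.147 with slerp weights a = sin((1−f)δ)/sin δ ≈ 1.146, b = sin(fδ)/sin δ ≈ 0.365.
p = a·p₁ + b·p₂ ≈ (0.841, 0.288, 0.458); φ = arcsin(p_z) ≈ 27.23°, λ = atan2(p_y, p_x) ≈ 18.92°.

≈ lat 27.2°N, lon 18.9°E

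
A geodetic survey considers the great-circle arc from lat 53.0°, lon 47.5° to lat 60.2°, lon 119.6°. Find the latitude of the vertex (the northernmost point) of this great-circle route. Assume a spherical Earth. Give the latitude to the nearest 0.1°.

≈ 62.7°

The great circle lies in the plane with unit normal n̂ = (p₁ × p₂)/|p₁ × p₂|.
Here n̂_z ≈ +0.459; the vertex latitude is φ_max = arccos|n̂_z| ≈ 62.7°.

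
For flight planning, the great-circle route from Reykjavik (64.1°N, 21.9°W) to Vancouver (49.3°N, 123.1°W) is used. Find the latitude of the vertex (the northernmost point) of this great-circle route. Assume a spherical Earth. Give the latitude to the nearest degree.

≈ 69°N

The great circle lies in the plane with unit normal n̂ = (p₁ × p₂)/|p₁ × p₂|.
Here n̂_z ≈ -0.359; the vertex latitude is φ_max = arccos|n̂_z| ≈ 69.0°.
Check via Clairaut: cos φ_max = |cos φ₁| · sin C = cos(64.1°)·sin(55.2°) ≈ 0.359, again giving ≈ 69.0°.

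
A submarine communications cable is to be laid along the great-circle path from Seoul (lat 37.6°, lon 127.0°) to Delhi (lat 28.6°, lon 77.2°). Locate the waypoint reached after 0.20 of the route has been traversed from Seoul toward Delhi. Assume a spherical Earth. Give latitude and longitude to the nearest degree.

Convert each endpoint to a unit vector on the sphere (x = cos φ cos λ, y = cos φ sin λ, z = sin φ).
The central angle between the endpoints is δ = arccos(p₁·p₂) ≈ 0.736 rad (42.2°).
Interpolate at f = 0.20 with slerp weights a = sin((1−f)δ)/sin δ ≈ 0.827, b = sin(fδ)/sin δ ≈ 0.218.
p = a·p₁ + b·p₂ ≈ (-0.352, 0.711, 0.609); φ = arcsin(p_z) ≈ 37.54°, λ = atan2(p_y, p_x) ≈ 116.35°.

≈ lat 38°, lon 116°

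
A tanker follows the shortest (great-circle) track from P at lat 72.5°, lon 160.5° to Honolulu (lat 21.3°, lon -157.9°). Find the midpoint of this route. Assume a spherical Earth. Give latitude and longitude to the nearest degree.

From cos δ = sin φ₁ sin φ₂ + cos φ₁ cos φ₂ cos Δλ, the central angle is δ ≈ 0.981 rad (56.2°).
Interpolate at f = 1/2 with slerp weights a = sin((1−f)δ)/sin δ ≈ 0.567, b = sin(fδ)/sin δ ≈ 0.567.
p = a·p₁ + b·p₂ ≈ (-0.650, -0.142, 0.747); φ = arcsin(p_z) ≈ 48.29°, λ = atan2(p_y, p_x) ≈ -167.69°.

≈ lat 48°, lon -168°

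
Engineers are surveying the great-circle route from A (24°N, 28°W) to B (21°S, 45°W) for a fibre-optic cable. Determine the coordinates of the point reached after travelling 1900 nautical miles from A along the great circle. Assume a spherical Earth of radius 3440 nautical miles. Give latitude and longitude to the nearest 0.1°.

Convert each endpoint to a unit vector on the sphere (x = cos φ cos λ, y = cos φ sin λ, z = sin φ).
The central angle between the endpoints is δ = arccos(p₁·p₂) ≈ 0.837 rad (47.9°). The total great-circle distance is δ·R ≈ 0.837 × 3440 ≈ 2879 nmi, so the target fraction is f = 1900/2879 ≈ 0.660.
Interpolate at f ≈ 0.660 with slerp weights a = sin((1−f)δ)/sin δ ≈ 0.378, b = sin(fδ)/sin δ ≈ 0.707.
p = a·p₁ + b·p₂ ≈ (0.771, -0.629, -0.099); φ = arcsin(p_z) ≈ -5.71°, λ = atan2(p_y, p_x) ≈ -39.18°.

≈ (5.7°S, 39.2°W)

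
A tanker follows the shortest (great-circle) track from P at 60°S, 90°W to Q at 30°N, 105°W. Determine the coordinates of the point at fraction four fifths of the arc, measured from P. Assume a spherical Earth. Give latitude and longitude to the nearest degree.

≈ 12°N, 103°W

Write both endpoints as unit vectors p₁, p₂ with components (cos φ cos λ, cos φ sin λ, sin φ).
The central angle between the endpoints is δ = arccos(p₁·p₂) ≈ 1.586 rad (90.8°).
Interpolate at f = 4/5 with slerp weights a = sin((1−f)δ)/sin δ ≈ 0.312, b = sin(fδ)/sin δ ≈ 0.955.
p = a·p₁ + b·p₂ ≈ (-0.214, -0.955, 0.207); φ = arcsin(p_z) ≈ 11.96°, λ = atan2(p_y, p_x) ≈ -102.64°.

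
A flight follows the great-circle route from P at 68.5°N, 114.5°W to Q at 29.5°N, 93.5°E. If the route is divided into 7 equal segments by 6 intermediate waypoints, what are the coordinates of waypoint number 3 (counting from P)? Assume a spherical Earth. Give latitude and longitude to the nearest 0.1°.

Write both endpoints as unit vectors p₁, p₂ with components (cos φ cos λ, cos φ sin λ, sin φ).
The central angle between the endpoints is δ = arccos(p₁·p₂) ≈ 1.393 rad (79.8°).
Interpolate at f = 3/7 with slerp weights a = sin((1−f)δ)/sin δ ≈ 0.726, b = sin(fδ)/sin δ ≈ 0.571.
p = a·p₁ + b·p₂ ≈ (-0.141, 0.254, 0.957); φ = arcsin(p_z) ≈ 73.11°, λ = atan2(p_y, p_x) ≈ 118.97°.

≈ 73.1°N, 119.0°E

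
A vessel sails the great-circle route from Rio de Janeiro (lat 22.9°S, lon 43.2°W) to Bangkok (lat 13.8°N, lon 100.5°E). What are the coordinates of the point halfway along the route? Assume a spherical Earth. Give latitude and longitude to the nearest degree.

≈ lat 14°S, lon 33°E

Convert each endpoint to a unit vector on the sphere (x = cos φ cos λ, y = cos φ sin λ, z = sin φ).
The central angle between the endpoints is δ = arccos(p₁·p₂) ≈ 2.521 rad (144.5°).
Interpolate at f = 1/2 with slerp weights a = sin((1−f)δ)/sin δ ≈ 1.639, b = sin(fδ)/sin δ ≈ 1.639.
p = a·p₁ + b·p₂ ≈ (0.810, 0.531, -0.247); φ = arcsin(p_z) ≈ -14.29°, λ = atan2(p_y, p_x) ≈ 33.25°.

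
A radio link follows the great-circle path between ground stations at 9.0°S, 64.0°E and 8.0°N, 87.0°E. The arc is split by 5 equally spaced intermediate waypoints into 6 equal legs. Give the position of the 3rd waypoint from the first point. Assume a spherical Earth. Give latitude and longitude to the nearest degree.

≈ 1°S, 76°E

Write both endpoints as unit vectors p₁, p₂ with components (cos φ cos λ, cos φ sin λ, sin φ).
The central angle between the endpoints is δ = arccos(p₁·p₂) ≈ 0.498 rad (28.5°).
Interpolate at f = 3/6 with slerp weights a = sin((1−f)δ)/sin δ ≈ 0.516, b = sin(fδ)/sin δ ≈ 0.516.
p = a·p₁ + b·p₂ ≈ (0.250, 0.968, -0.009); φ = arcsin(p_z) ≈ -0.51°, λ = atan2(p_y, p_x) ≈ 75.52°.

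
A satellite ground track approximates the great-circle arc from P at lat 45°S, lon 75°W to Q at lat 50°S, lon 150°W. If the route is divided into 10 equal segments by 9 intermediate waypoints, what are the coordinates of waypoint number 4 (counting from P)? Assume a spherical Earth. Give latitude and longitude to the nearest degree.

From cos δ = sin φ₁ sin φ₂ + cos φ₁ cos φ₂ cos Δλ, the central angle is δ ≈ 0.851 rad (48.8°).
Interpolate at f = 4/10 with slerp weights a = sin((1−f)δ)/sin δ ≈ 0.650, b = sin(fδ)/sin δ ≈ 0.444.
p = a·p₁ + b·p₂ ≈ (-0.128, -0.587, -0.800); φ = arcsin(p_z) ≈ -53.10°, λ = atan2(p_y, p_x) ≈ -102.33°.

≈ lat 53°S, lon 102°W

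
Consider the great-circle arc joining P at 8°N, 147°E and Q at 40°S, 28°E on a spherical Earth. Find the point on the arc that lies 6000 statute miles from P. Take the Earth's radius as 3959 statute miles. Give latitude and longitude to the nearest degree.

The haversine formula gives a central angle δ ≈ 2.046 rad (117.2°) between the endpoints. The total great-circle distance is δ·R ≈ 2.046 × 3959 ≈ 8099 mi, so the target fraction is f = 6000/8099 ≈ 0.741.
Interpolate at f ≈ 0.741 with slerp weights a = sin((1−f)δ)/sin δ ≈ 0.569, b = sin(fδ)/sin δ ≈ 1.123.
p = a·p₁ + b·p₂ ≈ (0.287, 0.710, -0.643); φ = arcsin(p_z) ≈ -39.98°, λ = atan2(p_y, p_x) ≈ 67.99°.

≈ 40°S, 68°E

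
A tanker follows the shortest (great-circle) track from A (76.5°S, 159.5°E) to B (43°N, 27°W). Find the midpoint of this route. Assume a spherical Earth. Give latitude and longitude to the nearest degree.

Convert each endpoint to a unit vector on the sphere (x = cos φ cos λ, y = cos φ sin λ, z = sin φ).
The central angle between the endpoints is δ = arccos(p₁·p₂) ≈ 2.555 rad (146.4°).
Interpolate at f = 1/2 with slerp weights a = sin((1−f)δ)/sin δ ≈ 1.729, b = sin(fδ)/sin δ ≈ 1.729.
p = a·p₁ + b·p₂ ≈ (0.749, -0.433, -0.502); φ = arcsin(p_z) ≈ -30.14°, λ = atan2(p_y, p_x) ≈ -30.03°.

≈ (30°S, 30°W)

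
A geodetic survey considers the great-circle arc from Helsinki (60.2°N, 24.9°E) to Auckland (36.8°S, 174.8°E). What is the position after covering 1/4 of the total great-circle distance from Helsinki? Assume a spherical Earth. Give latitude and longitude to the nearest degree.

Convert each endpoint to a unit vector on the sphere (x = cos φ cos λ, y = cos φ sin λ, z = sin φ).
The central angle between the endpoints is δ = arccos(p₁·p₂) ≈ 2.614 rad (149.8°).
Interpolate at f = 1/4 with slerp weights a = sin((1−f)δ)/sin δ ≈ 1.838, b = sin(fδ)/sin δ ≈ 1.208.
p = a·p₁ + b·p₂ ≈ (-0.135, 0.472, 0.871); φ = arcsin(p_z) ≈ 60.59°, λ = atan2(p_y, p_x) ≈ 105.94°.

≈ 61°N, 106°E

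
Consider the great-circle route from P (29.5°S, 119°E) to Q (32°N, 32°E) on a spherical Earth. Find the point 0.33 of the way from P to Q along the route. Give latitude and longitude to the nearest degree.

≈ (10°S, 90°E)

From cos δ = sin φ₁ sin φ₂ + cos φ₁ cos φ₂ cos Δλ, the central angle is δ ≈ 1.795 rad (102.8°).
Interpolate at f = 0.33 with slerp weights a = sin((1−f)δ)/sin δ ≈ 0.957, b = sin(fδ)/sin δ ≈ 0.573.
p = a·p₁ + b·p₂ ≈ (0.008, 0.986, -0.168); φ = arcsin(p_z) ≈ -9.66°, λ = atan2(p_y, p_x) ≈ 89.53°.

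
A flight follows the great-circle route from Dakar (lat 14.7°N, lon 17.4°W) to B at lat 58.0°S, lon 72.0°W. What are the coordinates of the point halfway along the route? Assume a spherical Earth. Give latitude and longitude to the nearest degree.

≈ lat 24°S, lon 36°W

From cos δ = sin φ₁ sin φ₂ + cos φ₁ cos φ₂ cos Δλ, the central angle is δ ≈ 1.489 rad (85.3°).
Interpolate at f = 1/2 with slerp weights a = sin((1−f)δ)/sin δ ≈ 0.680, b = sin(fδ)/sin δ ≈ 0.680.
p = a·p₁ + b·p₂ ≈ (0.739, -0.539, -0.404); φ = arcsin(p_z) ≈ -23.83°, λ = atan2(p_y, p_x) ≈ -36.13°.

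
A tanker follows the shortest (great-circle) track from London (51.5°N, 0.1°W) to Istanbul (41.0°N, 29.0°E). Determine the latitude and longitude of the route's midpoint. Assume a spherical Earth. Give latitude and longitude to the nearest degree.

Write both endpoints as unit vectors p₁, p₂ with components (cos φ cos λ, cos φ sin λ, sin φ).
The central angle between the endpoints is δ = arccos(p₁·p₂) ≈ 0.393 rad (22.5°).
Interpolate at f = 1/2 with slerp weights a = sin((1−f)δ)/sin δ ≈ 0.510, b = sin(fδ)/sin δ ≈ 0.510.
p = a·p₁ + b·p₂ ≈ (0.654, 0.186, 0.733); φ = arcsin(p_z) ≈ 47.17°, λ = atan2(p_y, p_x) ≈ 15.88°.

≈ 47°N, 16°E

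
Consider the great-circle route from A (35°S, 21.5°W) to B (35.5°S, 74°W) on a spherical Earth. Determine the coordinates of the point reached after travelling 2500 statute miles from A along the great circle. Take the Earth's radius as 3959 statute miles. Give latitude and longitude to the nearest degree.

≈ (37°S, 67°W)

From cos δ = sin φ₁ sin φ₂ + cos φ₁ cos φ₂ cos Δλ, the central angle is δ ≈ 0.739 rad (42.3°). The total great-circle distance is δ·R ≈ 0.739 × 3959 ≈ 2926 mi, so the target fraction is f = 2500/2926 ≈ 0.854.
Interpolate at f ≈ 0.854 with slerp weights a = sin((1−f)δ)/sin δ ≈ 0.160, b = sin(fδ)/sin δ ≈ 0.876.
p = a·p₁ + b·p₂ ≈ (0.318, -0.734, -0.600); φ = arcsin(p_z) ≈ -36.90°, λ = atan2(p_y, p_x) ≈ -66.55°.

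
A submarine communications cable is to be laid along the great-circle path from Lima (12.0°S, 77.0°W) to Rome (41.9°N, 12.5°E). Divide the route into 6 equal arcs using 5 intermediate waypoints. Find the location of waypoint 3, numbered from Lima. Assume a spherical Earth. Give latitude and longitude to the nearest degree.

≈ 20°N, 40°W

Write both endpoints as unit vectors p₁, p₂ with components (cos φ cos λ, cos φ sin λ, sin φ).
The central angle between the endpoints is δ = arccos(p₁·p₂) ≈ 1.704 rad (97.6°).
Interpolate at f = 3/6 with slerp weights a = sin((1−f)δ)/sin δ ≈ 0.759, b = sin(fδ)/sin δ ≈ 0.759.
p = a·p₁ + b·p₂ ≈ (0.719, -0.601, 0.349); φ = arcsin(p_z) ≈ 20.44°, λ = atan2(p_y, p_x) ≈ -39.91°.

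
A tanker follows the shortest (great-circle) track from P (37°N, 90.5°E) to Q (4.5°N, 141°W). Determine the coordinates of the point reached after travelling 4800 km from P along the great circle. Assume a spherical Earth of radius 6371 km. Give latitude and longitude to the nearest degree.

≈ (45°N, 148°E)

Convert each endpoint to a unit vector on the sphere (x = cos φ cos λ, y = cos φ sin λ, z = sin φ).
The central angle between the endpoints is δ = arccos(p₁·p₂) ≈ 2.036 rad (116.6°). The total great-circle distance is δ·R ≈ 2.036 × 6371 ≈ 12970 km, so the target fraction is f = 4800/12970 ≈ 0.370.
Interpolate at f ≈ 0.370 with slerp weights a = sin((1−f)δ)/sin δ ≈ 1.073, b = sin(fδ)/sin δ ≈ 0.765.
p = a·p₁ + b·p₂ ≈ (-0.600, 0.376, 0.706); φ = arcsin(p_z) ≈ 44.87°, λ = atan2(p_y, p_x) ≈ 147.92°.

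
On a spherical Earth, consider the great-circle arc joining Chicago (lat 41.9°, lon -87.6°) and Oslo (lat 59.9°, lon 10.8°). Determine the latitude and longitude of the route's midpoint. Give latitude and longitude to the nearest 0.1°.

≈ lat 61.4°, lon -51.1°

From cos δ = sin φ₁ sin φ₂ + cos φ₁ cos φ₂ cos Δλ, the central angle is δ ≈ 1.020 rad (58.4°).
Interpolate at f = 1/2 with slerp weights a = sin((1−f)δ)/sin δ ≈ 0.573, b = sin(fδ)/sin δ ≈ 0.573.
p = a·p₁ + b·p₂ ≈ (0.300, -0.372, 0.878); φ = arcsin(p_z) ≈ 61.44°, λ = atan2(p_y, p_x) ≈ -51.12°.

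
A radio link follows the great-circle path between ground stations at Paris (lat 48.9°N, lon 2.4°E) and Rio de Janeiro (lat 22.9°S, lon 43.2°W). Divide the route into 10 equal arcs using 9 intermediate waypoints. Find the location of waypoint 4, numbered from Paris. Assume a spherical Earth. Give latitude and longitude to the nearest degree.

The haversine formula gives a central angle δ ≈ 1.440 rad (82.5°) between the endpoints.
Interpolate at f = 4/10 with slerp weights a = sin((1−f)δ)/sin δ ≈ 0.767, b = sin(fδ)/sin δ ≈ 0.549.
p = a·p₁ + b·p₂ ≈ (0.873, -0.325, 0.364); φ = arcsin(p_z) ≈ 21.36°, λ = atan2(p_y, p_x) ≈ -20.44°.

≈ lat 21°N, lon 20°W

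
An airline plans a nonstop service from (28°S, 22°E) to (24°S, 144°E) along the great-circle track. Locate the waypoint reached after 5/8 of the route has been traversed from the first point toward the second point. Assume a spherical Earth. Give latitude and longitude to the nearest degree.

Convert each endpoint to a unit vector on the sphere (x = cos φ cos λ, y = cos φ sin λ, z = sin φ).
The central angle between the endpoints is δ = arccos(p₁·p₂) ≈ 1.810 rad (103.7°).
Interpolate at f = 5/8 with slerp weights a = sin((1−f)δ)/sin δ ≈ 0.646, b = sin(fδ)/sin δ ≈ 0.931.
p = a·p₁ + b·p₂ ≈ (-0.159, 0.714, -0.682); φ = arcsin(p_z) ≈ -43.00°, λ = atan2(p_y, p_x) ≈ 102.59°.

≈ (43°S, 103°E)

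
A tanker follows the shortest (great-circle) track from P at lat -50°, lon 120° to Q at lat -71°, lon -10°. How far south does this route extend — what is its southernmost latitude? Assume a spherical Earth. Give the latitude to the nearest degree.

≈ -79°

The great circle lies in the plane with unit normal n̂ = (p₁ × p₂)/|p₁ × p₂|.
Here n̂_z ≈ -0.199; the vertex latitude is φ_max = arccos|n̂_z| ≈ 78.5°.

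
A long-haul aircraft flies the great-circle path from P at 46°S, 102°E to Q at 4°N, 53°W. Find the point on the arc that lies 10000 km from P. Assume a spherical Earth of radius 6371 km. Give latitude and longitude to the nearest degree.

From cos δ = sin φ₁ sin φ₂ + cos φ₁ cos φ₂ cos Δλ, the central angle is δ ≈ 2.316 rad (132.7°). The total great-circle distance is δ·R ≈ 2.316 × 6371 ≈ 14756 km, so the target fraction is f = 10000/14756 ≈ 0.678.
Interpolate at f ≈ 0.678 with slerp weights a = sin((1−f)δ)/sin δ ≈ 0.924, b = sin(fδ)/sin δ ≈ 1.361.
p = a·p₁ + b·p₂ ≈ (0.683, -0.456, -0.570); φ = arcsin(p_z) ≈ -34.74°, λ = atan2(p_y, p_x) ≈ -33.72°.

≈ 35°S, 34°W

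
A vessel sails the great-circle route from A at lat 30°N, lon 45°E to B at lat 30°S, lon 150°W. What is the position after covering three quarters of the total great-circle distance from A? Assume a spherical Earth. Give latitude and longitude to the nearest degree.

≈ lat 20°S, lon 165°E

From cos δ = sin φ₁ sin φ₂ + cos φ₁ cos φ₂ cos Δλ, the central angle is δ ≈ 2.915 rad (167.0°).
Interpolate at f = 3/4 with slerp weights a = sin((1−f)δ)/sin δ ≈ 2.965, b = sin(fδ)/sin δ ≈ 3.635.
p = a·p₁ + b·p₂ ≈ (-0.911, 0.242, -0.335); φ = arcsin(p_z) ≈ -19.58°, λ = atan2(p_y, p_x) ≈ 165.15°.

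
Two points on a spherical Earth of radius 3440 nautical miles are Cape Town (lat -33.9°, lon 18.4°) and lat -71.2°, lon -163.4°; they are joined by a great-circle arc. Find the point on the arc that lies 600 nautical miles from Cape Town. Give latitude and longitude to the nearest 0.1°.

≈ lat -43.9°, lon 18.5°

Convert each endpoint to a unit vector on the sphere (x = cos φ cos λ, y = cos φ sin λ, z = sin φ).
The central angle between the endpoints is δ = arccos(p₁·p₂) ≈ 1.307 rad (74.9°). The total great-circle distance is δ·R ≈ 1.307 × 3440 ≈ 4496 nmi, so the target fraction is f = 600/4496 ≈ 0.133.
Interpolate at f ≈ 0.133 with slerp weights a = sin((1−f)δ)/sin δ ≈ 0.938, b = sin(fδ)/sin δ ≈ 0.180.
p = a·p₁ + b·p₂ ≈ (0.683, 0.229, -0.693); φ = arcsin(p_z) ≈ -43.89°, λ = atan2(p_y, p_x) ≈ 18.54°.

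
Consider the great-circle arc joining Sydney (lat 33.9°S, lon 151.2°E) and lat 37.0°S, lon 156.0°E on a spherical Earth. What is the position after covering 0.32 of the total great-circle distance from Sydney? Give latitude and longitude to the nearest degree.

≈ lat 35°S, lon 153°E

Convert each endpoint to a unit vector on the sphere (x = cos φ cos λ, y = cos φ sin λ, z = sin φ).
The central angle between the endpoints is δ = arccos(p₁·p₂) ≈ 0.087 rad (5.0°).
Interpolate at f = 0.32 with slerp weights a = sin((1−f)δ)/sin δ ≈ 0.680, b = sin(fδ)/sin δ ≈ 0.320.
p = a·p₁ + b·p₂ ≈ (-0.729, 0.376, -0.572); φ = arcsin(p_z) ≈ -34.91°, λ = atan2(p_y, p_x) ≈ 152.70°.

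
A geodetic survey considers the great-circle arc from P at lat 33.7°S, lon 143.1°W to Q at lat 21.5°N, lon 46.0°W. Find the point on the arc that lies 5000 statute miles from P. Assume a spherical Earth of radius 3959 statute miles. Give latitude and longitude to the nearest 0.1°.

Write both endpoints as unit vectors p₁, p₂ with components (cos φ cos λ, cos φ sin λ, sin φ).
The central angle between the endpoints is δ = arccos(p₁·p₂) ≈ 1.874 rad (107.4°). The total great-circle distance is δ·R ≈ 1.874 × 3959 ≈ 7421 mi, so the target fraction is f = 5000/7421 ≈ 0.674.
Interpolate at f ≈ 0.674 with slerp weights a = sin((1−f)δ)/sin δ ≈ 0.602, b = sin(fδ)/sin δ ≈ 0.999.
p = a·p₁ + b·p₂ ≈ (0.245, -0.969, 0.032); φ = arcsin(p_z) ≈ 1.85°, λ = atan2(p_y, p_x) ≈ -75.80°.

≈ lat 1.8°N, lon 75.8°W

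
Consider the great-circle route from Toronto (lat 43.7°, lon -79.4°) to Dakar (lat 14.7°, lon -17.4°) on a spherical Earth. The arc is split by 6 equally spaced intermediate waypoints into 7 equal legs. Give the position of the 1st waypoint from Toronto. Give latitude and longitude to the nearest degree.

≈ lat 42°, lon -68°

Write both endpoints as unit vectors p₁, p₂ with components (cos φ cos λ, cos φ sin λ, sin φ).
The central angle between the endpoints is δ = arccos(p₁·p₂) ≈ 1.043 rad (59.8°).
Interpolate at f = 1/7 with slerp weights a = sin((1−f)δ)/sin δ ≈ 0.902, b = sin(fδ)/sin δ ≈ 0.172.
p = a·p₁ + b·p₂ ≈ (0.279, -0.691, 0.667); φ = arcsin(p_z) ≈ 41.84°, λ = atan2(p_y, p_x) ≈ -68.04°.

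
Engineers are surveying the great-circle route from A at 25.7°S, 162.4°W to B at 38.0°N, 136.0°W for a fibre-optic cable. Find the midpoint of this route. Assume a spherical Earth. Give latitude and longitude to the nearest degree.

Convert each endpoint to a unit vector on the sphere (x = cos φ cos λ, y = cos φ sin λ, z = sin φ).
The central angle between the endpoints is δ = arccos(p₁·p₂) ≈ 1.193 rad (68.3°).
Interpolate at f = 1/2 with slerp weights a = sin((1−f)δ)/sin δ ≈ 0.604, b = sin(fδ)/sin δ ≈ 0.604.
p = a·p₁ + b·p₂ ≈ (-0.862, -0.495, 0.110); φ = arcsin(p_z) ≈ 6.31°, λ = atan2(p_y, p_x) ≈ -150.10°.

≈ 6°N, 150°W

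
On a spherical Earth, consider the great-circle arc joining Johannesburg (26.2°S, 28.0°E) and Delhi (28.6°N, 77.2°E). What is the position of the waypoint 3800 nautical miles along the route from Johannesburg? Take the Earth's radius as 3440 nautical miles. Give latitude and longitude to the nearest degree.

≈ 22°N, 70°E

Convert each endpoint to a unit vector on the sphere (x = cos φ cos λ, y = cos φ sin λ, z = sin φ).
The central angle between the endpoints is δ = arccos(p₁·p₂) ≈ 1.263 rad (72.3°). The total great-circle distance is δ·R ≈ 1.263 × 3440 ≈ 4343 nmi, so the target fraction is f = 3800/4343 ≈ 0.875.
Interpolate at f ≈ 0.875 with slerp weights a = sin((1−f)δ)/sin δ ≈ 0.165, b = sin(fδ)/sin δ ≈ 0.937.
p = a·p₁ + b·p₂ ≈ (0.313, 0.872, 0.376); φ = arcsin(p_z) ≈ 22.08°, λ = atan2(p_y, p_x) ≈ 70.25°.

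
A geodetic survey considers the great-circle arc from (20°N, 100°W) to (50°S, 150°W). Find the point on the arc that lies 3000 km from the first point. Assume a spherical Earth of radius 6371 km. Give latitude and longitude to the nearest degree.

From cos δ = sin φ₁ sin φ₂ + cos φ₁ cos φ₂ cos Δλ, the central angle is δ ≈ 1.444 rad (82.7°). The total great-circle distance is δ·R ≈ 1.444 × 6371 ≈ 9201 km, so the target fraction is f = 3000/9201 ≈ 0.326.
Interpolate at f ≈ 0.326 with slerp weights a = sin((1−f)δ)/sin δ ≈ 0.833, b = sin(fδ)/sin δ ≈ 0.457.
p = a·p₁ + b·p₂ ≈ (-0.391, -0.918, -0.065); φ = arcsin(p_z) ≈ -3.74°, λ = atan2(p_y, p_x) ≈ -113.04°.

≈ (4°S, 113°W)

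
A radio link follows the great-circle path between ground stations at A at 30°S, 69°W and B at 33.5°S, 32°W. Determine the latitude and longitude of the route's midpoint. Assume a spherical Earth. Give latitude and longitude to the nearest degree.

≈ 33°S, 51°W

From cos δ = sin φ₁ sin φ₂ + cos φ₁ cos φ₂ cos Δλ, the central angle is δ ≈ 0.550 rad (31.5°).
Interpolate at f = 1/2 with slerp weights a = sin((1−f)δ)/sin δ ≈ 0.519, b = sin(fδ)/sin δ ≈ 0.519.
p = a·p₁ + b·p₂ ≈ (0.529, -0.650, -0.546); φ = arcsin(p_z) ≈ -33.13°, λ = atan2(p_y, p_x) ≈ -50.86°.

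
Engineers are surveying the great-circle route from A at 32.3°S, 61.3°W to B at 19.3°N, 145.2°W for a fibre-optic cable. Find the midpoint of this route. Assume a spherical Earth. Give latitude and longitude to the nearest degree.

The haversine formula gives a central angle δ ≈ 1.663 rad (95.3°) between the endpoints.
Interpolate at f = 1/2 with slerp weights a = sin((1−f)δ)/sin δ ≈ 0.742, b = sin(fδ)/sin δ ≈ 0.742.
p = a·p₁ + b·p₂ ≈ (-0.274, -0.950, -0.151); φ = arcsin(p_z) ≈ -8.70°, λ = atan2(p_y, p_x) ≈ -106.08°.

≈ 9°S, 106°W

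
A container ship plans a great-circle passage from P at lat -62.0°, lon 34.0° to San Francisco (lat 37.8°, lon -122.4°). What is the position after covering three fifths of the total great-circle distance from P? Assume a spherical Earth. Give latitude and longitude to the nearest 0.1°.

The haversine formula gives a central angle δ ≈ 2.649 rad (151.8°) between the endpoints.
Interpolate at f = 3/5 with slerp weights a = sin((1−f)δ)/sin δ ≈ 1.844, b = sin(fδ)/sin δ ≈ 2.114.
p = a·p₁ + b·p₂ ≈ (-0.177, -0.926, -0.333); φ = arcsin(p_z) ≈ -19.42°, λ = atan2(p_y, p_x) ≈ -100.84°.

≈ lat -19.4°, lon -100.8°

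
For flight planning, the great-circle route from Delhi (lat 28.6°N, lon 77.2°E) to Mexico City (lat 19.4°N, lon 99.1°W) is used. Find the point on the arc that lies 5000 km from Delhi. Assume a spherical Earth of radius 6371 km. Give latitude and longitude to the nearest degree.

Convert each endpoint to a unit vector on the sphere (x = cos φ cos λ, y = cos φ sin λ, z = sin φ).
The central angle between the endpoints is δ = arccos(p₁·p₂) ≈ 2.302 rad (131.9°). The total great-circle distance is δ·R ≈ 2.302 × 6371 ≈ 14663 km, so the target fraction is f = 5000/14663 ≈ 0.341.
Interpolate at f ≈ 0.341 with slerp weights a = sin((1−f)δ)/sin δ ≈ 1.341, b = sin(fδ)/sin δ ≈ 0.949.
p = a·p₁ + b·p₂ ≈ (0.119, 0.264, 0.957); φ = arcsin(p_z) ≈ 73.15°, λ = atan2(p_y, p_x) ≈ 65.71°.

≈ lat 73°N, lon 66°E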